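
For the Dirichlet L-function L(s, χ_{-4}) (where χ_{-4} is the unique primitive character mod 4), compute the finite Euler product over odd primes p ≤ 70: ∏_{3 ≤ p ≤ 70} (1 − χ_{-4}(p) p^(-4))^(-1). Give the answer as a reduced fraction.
∏ = 1651066280281380138536686837541579766361280941939967829361597654494040671703/1669523570694536178861740034086625672835197425049896317943747132528787456000

The odd primes p ≤ 70 are [3, 5, 7, 11, 13, 17, 19, 23, 29, 31, 37, 41, 43, 47, 53, 59, 61, 67]. For each, χ(p) = 1 if p ≡ 1 mod 4, χ(p) = −1 if p ≡ 3 mod 4. Taking (1 − χ(p)/p^4)^(-1) = p^4/(p^4 − χ(p)): (1 − (-1)/3^4)^(-1) · (1 − (1)/5^4)^(-1) · (1 − (-1)/7^4)^(-1) · (1 − (-1)/11^4)^(-1) · (1 − (1)/13^4)^(-1) · (1 − (1)/17^4)^(-1) · (1 − (-1)/19^4)^(-1) · (1 − (-1)/23^4)^(-1) · (1 − (1)/29^4)^(-1) · (1 − (-1)/31^4)^(-1) · (1 − (1)/37^4)^(-1) · (1 − (1)/41^4)^(-1) · (1 − (-1)/43^4)^(-1) · (1 − (-1)/47^4)^(-1) · (1 − (1)/53^4)^(-1) · (1 − (-1)/59^4)^(-1) · (1 − (1)/61^4)^(-1) · (1 − (-1)/67^4)^(-1) = 1651066280281380138536686837541579766361280941939967829361597654494040671703/1669523570694536178861740034086625672835197425049896317943747132528787456000.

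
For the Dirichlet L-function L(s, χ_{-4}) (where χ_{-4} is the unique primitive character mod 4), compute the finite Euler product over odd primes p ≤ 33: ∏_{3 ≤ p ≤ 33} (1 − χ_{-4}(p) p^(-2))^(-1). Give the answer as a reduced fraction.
∏ = 70163108671177093/76623095660544000

The odd primes p ≤ 33 are [3, 5, 7, 11, 13, 17, 19, 23, 29, 31]. For each, χ(p) = 1 if p ≡ 1 mod 4, χ(p) = −1 if p ≡ 3 mod 4. Taking (1 − χ(p)/p^2)^(-1) = p^2/(p^2 − χ(p)): (1 − (-1)/3^2)^(-1) · (1 − (1)/5^2)^(-1) · (1 − (-1)/7^2)^(-1) · (1 − (-1)/11^2)^(-1) · (1 − (1)/13^2)^(-1) · (1 − (1)/17^2)^(-1) · (1 − (-1)/19^2)^(-1) · (1 − (-1)/23^2)^(-1) · (1 − (1)/29^2)^(-1) · (1 − (-1)/31^2)^(-1) = 70163108671177093/76623095660544000.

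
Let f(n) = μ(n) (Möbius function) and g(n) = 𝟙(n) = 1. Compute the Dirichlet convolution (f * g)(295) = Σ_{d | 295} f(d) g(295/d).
(μ * 𝟙)(295) = 0

Divisors of 295: [1, 5, 59, 295]. For each d | 295:
  d = 1: μ(1) · 𝟙(295/1) = 1 · 1 = 1
  d = 5: μ(5) · 𝟙(295/5) = -1 · 1 = -1
  d = 59: μ(59) · 𝟙(295/59) = -1 · 1 = -1
  d = 295: μ(295) · 𝟙(295/295) = 1 · 1 = 1
Summing: (μ * 𝟙)(295) = 1 + -1 + -1 + 1 = 0.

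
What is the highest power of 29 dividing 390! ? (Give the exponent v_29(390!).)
v_29(390!) = 13

Legendre's formula: v_p(n!) = Σ_{k ≥ 1} ⌊n / p^k⌋. For p = 29, n = 390, the terms are:
  ⌊390/29^1⌋ = ⌊390/29⌋ = 13
(the next term ⌊390/29^2⌋ = 0, terminating the sum). Summing: v_29(390!) = 13 = 13.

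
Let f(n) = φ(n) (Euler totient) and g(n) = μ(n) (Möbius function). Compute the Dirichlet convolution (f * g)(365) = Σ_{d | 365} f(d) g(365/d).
(φ * μ)(365) = 213

Divisors of 365: [1, 5, 73, 365]. For each d | 365:
  d = 1: φ(1) · μ(365/1) = 1 · 1 = 1
  d = 5: φ(5) · μ(365/5) = 4 · -1 = -4
  d = 73: φ(73) · μ(365/73) = 72 · -1 = -72
  d = 365: φ(365) · μ(365/365) = 288 · 1 = 288
Summing: (φ * μ)(365) = 1 + -4 + -72 + 288 = 213.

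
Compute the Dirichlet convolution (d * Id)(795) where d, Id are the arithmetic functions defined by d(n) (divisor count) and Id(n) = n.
(d * Id)(795) = 1925

Divisors of 795: [1, 3, 5, 15, 53, 159, 265, 795]. For each d | 795:
  d = 1: d(1) · Id(795/1) = 1 · 795 = 795
  d = 3: d(3) · Id(795/3) = 2 · 265 = 530
  d = 5: d(5) · Id(795/5) = 2 · 159 = 318
  d = 15: d(15) · Id(795/15) = 4 · 53 = 212
  d = 53: d(53) · Id(795/53) = 2 · 15 = 30
  d = 159: d(159) · Id(795/159) = 4 · 5 = 20
  d = 265: d(265) · Id(795/265) = 4 · 3 = 12
  d = 795: d(795) · Id(795/795) = 8 · 1 = 8
Summing: (d * Id)(795) = 795 + 530 + 318 + 212 + 30 + 20 + 12 + 8 = 1925.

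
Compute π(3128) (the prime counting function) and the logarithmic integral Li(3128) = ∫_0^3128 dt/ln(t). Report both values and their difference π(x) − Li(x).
π(3128) = 445;  Li(3128) ≈ 458.70;  π(x) − Li(x) ≈ -13.70.

Direct count of primes ≤ 3128 gives π(3128) = 445. Numerical evaluation of the logarithmic integral gives Li(3128) ≈ 458.70. The difference π(x) − Li(x) ≈ -13.70 is typically negative for small/moderate x (Li(x) overestimates), though Littlewood's theorem shows this sign changes infinitely often.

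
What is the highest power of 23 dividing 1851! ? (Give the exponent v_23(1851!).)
v_23(1851!) = 83

Legendre's formula: v_p(n!) = Σ_{k ≥ 1} ⌊n / p^k⌋. For p = 23, n = 1851, the terms are:
  ⌊1851/23^1⌋ = ⌊1851/23⌋ = 80
  ⌊1851/23^2⌋ = ⌊1851/529⌋ = 3
(the next term ⌊1851/23^3⌋ = 0, terminating the sum). Summing: v_23(1851!) = 80 + 3 = 83.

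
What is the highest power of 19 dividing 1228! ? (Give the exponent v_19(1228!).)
v_19(1228!) = 67

Legendre's formula: v_p(n!) = Σ_{k ≥ 1} ⌊n / p^k⌋. For p = 19, n = 1228, the terms are:
  ⌊1228/19^1⌋ = ⌊1228/19⌋ = 64
  ⌊1228/19^2⌋ = ⌊1228/361⌋ = 3
(the next term ⌊1228/19^3⌋ = 0, terminating the sum). Summing: v_19(1228!) = 64 + 3 = 67.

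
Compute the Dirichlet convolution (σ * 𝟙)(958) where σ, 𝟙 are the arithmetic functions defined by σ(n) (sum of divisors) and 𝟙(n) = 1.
(σ * 𝟙)(958) = 1924

Divisors of 958: [1, 2, 479, 958]. For each d | 958:
  d = 1: σ(1) · 𝟙(958/1) = 1 · 1 = 1
  d = 2: σ(2) · 𝟙(958/2) = 3 · 1 = 3
  d = 479: σ(479) · 𝟙(958/479) = 480 · 1 = 480
  d = 958: σ(958) · 𝟙(958/958) = 1440 · 1 = 1440
Summing: (σ * 𝟙)(958) = 1 + 3 + 480 + 1440 = 1924.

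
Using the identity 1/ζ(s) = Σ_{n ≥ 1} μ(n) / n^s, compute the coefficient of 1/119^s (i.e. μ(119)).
μ(119) = 1

Factor n = 119 = 7 · 17. μ(n) = 0 if any exponent ≥ 2 (not squarefree); otherwise μ(n) = (−1)^{ω(n)} where ω(n) is the number of distinct prime factors. Applying: μ(119) = 1.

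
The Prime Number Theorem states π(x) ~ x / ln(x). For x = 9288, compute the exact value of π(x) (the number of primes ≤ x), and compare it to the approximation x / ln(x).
π(9288) = 1150;  x/ln(x) ≈ 1016.58;  relative error ≈ 11.60%.

Directly count primes up to 9288: π(9288) = 1150. The PNT approximation gives 9288/ln(9288) ≈ 9288/9.13648 ≈ 1016.58. Relative error (π(x) − x/ln(x)) / π(x) ≈ 11.60%; the approximation is known to undercount slightly (Li(x) is a better estimate).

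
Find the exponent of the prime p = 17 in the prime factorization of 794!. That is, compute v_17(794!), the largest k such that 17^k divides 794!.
v_17(794!) = 48

Legendre's formula: v_p(n!) = Σ_{k ≥ 1} ⌊n / p^k⌋. For p = 17, n = 794, the terms are:
  ⌊794/17^1⌋ = ⌊794/17⌋ = 46
  ⌊794/17^2⌋ = ⌊794/289⌋ = 2
(the next term ⌊794/17^3⌋ = 0, terminating the sum). Summing: v_17(794!) = 46 + 2 = 48.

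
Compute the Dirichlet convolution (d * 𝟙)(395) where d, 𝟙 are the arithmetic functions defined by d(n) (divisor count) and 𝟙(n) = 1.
(d * 𝟙)(395) = 9

Divisors of 395: [1, 5, 79, 395]. For each d | 395:
  d = 1: d(1) · 𝟙(395/1) = 1 · 1 = 1
  d = 5: d(5) · 𝟙(395/5) = 2 · 1 = 2
  d = 79: d(79) · 𝟙(395/79) = 2 · 1 = 2
  d = 395: d(395) · 𝟙(395/395) = 4 · 1 = 4
Summing: (d * 𝟙)(395) = 1 + 2 + 2 + 4 = 9.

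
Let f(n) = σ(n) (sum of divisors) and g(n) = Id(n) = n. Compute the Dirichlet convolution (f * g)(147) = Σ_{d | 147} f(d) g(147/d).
(σ * Id)(147) = 1134

Divisors of 147: [1, 3, 7, 21, 49, 147]. For each d | 147:
  d = 1: σ(1) · Id(147/1) = 1 · 147 = 147
  d = 3: σ(3) · Id(147/3) = 4 · 49 = 196
  d = 7: σ(7) · Id(147/7) = 8 · 21 = 168
  d = 21: σ(21) · Id(147/21) = 32 · 7 = 224
  d = 49: σ(49) · Id(147/49) = 57 · 3 = 171
  d = 147: σ(147) · Id(147/147) = 228 · 1 = 228
Summing: (σ * Id)(147) = 147 + 196 + 168 + 224 + 171 + 228 = 1134.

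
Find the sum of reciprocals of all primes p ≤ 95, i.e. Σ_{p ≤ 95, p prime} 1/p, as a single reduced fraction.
Σ 1/p = 42605658161771733665696611824842057/23768741896345550770650537601358310

π(95) = 24, so the primes ≤ 95 are [2, 3, 5, 7, 11, 13, 17, 19, 23, 29, 31, 37, 41, 43, 47, 53, 59, 61, 67, 71, 73, 79, 83, 89]. Summing 1/p over these primes: 42605658161771733665696611824842057/23768741896345550770650537601358310 ≈ 1.7925. Mertens estimate ln ln(95) + 0.2615 ≈ 1.7775.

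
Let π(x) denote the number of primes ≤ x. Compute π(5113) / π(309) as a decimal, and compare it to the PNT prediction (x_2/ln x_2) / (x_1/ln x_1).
π(5113)/π(309) = 684/63 ≈ 10.8571;  PNT prediction ≈ 11.1094.

π(309) = 63 and π(5113) = 684, so π(5113)/π(309) ≈ 10.8571. The PNT-predicted ratio is (5113/ln(5113)) / (309/ln(309)) ≈ 11.1094. The two agree to within a few percent, as expected.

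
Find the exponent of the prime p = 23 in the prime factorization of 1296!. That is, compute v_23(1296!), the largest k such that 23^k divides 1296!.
v_23(1296!) = 58

Legendre's formula: v_p(n!) = Σ_{k ≥ 1} ⌊n / p^k⌋. For p = 23, n = 1296, the terms are:
  ⌊1296/23^1⌋ = ⌊1296/23⌋ = 56
  ⌊1296/23^2⌋ = ⌊1296/529⌋ = 2
(the next term ⌊1296/23^3⌋ = 0, terminating the sum). Summing: v_23(1296!) = 56 + 2 = 58.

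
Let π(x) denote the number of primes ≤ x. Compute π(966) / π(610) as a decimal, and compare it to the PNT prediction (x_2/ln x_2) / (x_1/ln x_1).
π(966)/π(610) = 162/111 ≈ 1.4595;  PNT prediction ≈ 1.4777.

π(610) = 111 and π(966) = 162, so π(966)/π(610) ≈ 1.4595. The PNT-predicted ratio is (966/ln(966)) / (610/ln(610)) ≈ 1.4777. The two agree to within a few percent, as expected.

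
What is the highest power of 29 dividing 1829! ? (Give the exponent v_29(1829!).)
v_29(1829!) = 65

Legendre's formula: v_p(n!) = Σ_{k ≥ 1} ⌊n / p^k⌋. For p = 29, n = 1829, the terms are:
  ⌊1829/29^1⌋ = ⌊1829/29⌋ = 63
  ⌊1829/29^2⌋ = ⌊1829/841⌋ = 2
(the next term ⌊1829/29^3⌋ = 0, terminating the sum). Summing: v_29(1829!) = 63 + 2 = 65.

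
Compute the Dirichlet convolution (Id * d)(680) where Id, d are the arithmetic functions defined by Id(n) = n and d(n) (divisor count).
(Id * d)(680) = 3458

Divisors of 680: [1, 2, 4, 5, 8, 10, 17, 20, 34, 40, 68, 85, 136, 170, 340, 680]. For each d | 680:
  d = 1: Id(1) · d(680/1) = 1 · 16 = 16
  d = 2: Id(2) · d(680/2) = 2 · 12 = 24
  d = 4: Id(4) · d(680/4) = 4 · 8 = 32
  d = 5: Id(5) · d(680/5) = 5 · 8 = 40
  d = 8: Id(8) · d(680/8) = 8 · 4 = 32
  d = 10: Id(10) · d(680/10) = 10 · 6 = 60
  d = 17: Id(17) · d(680/17) = 17 · 8 = 136
  d = 20: Id(20) · d(680/20) = 20 · 4 = 80
  d = 34: Id(34) · d(680/34) = 34 · 6 = 204
  d = 40: Id(40) · d(680/40) = 40 · 2 = 80
  d = 68: Id(68) · d(680/68) = 68 · 4 = 272
  d = 85: Id(85) · d(680/85) = 85 · 4 = 340
  d = 136: Id(136) · d(680/136) = 136 · 2 = 272
  d = 170: Id(170) · d(680/170) = 170 · 3 = 510
  d = 340: Id(340) · d(680/340) = 340 · 2 = 680
  d = 680: Id(680) · d(680/680) = 680 · 1 = 680
Summing: (Id * d)(680) = 16 + 24 + 32 + 40 + 32 + 60 + 136 + 80 + 204 + 80 + 272 + 340 + 272 + 510 + 680 + 680 = 3458.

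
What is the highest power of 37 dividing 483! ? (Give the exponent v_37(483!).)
v_37(483!) = 13

Legendre's formula: v_p(n!) = Σ_{k ≥ 1} ⌊n / p^k⌋. For p = 37, n = 483, the terms are:
  ⌊483/37^1⌋ = ⌊483/37⌋ = 13
(the next term ⌊483/37^2⌋ = 0, terminating the sum). Summing: v_37(483!) = 13 = 13.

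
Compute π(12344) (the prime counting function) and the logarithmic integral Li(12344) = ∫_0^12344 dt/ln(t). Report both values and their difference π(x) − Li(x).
π(12344) = 1474;  Li(12344) ≈ 1497.67;  π(x) − Li(x) ≈ -23.67.

Direct count of primes ≤ 12344 gives π(12344) = 1474. Numerical evaluation of the logarithmic integral gives Li(12344) ≈ 1497.67. The difference π(x) − Li(x) ≈ -23.67 is typically negative for small/moderate x (Li(x) overestimates), though Littlewood's theorem shows this sign changes infinitely often.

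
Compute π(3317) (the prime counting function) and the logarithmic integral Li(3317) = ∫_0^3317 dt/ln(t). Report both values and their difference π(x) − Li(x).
π(3317) = 466;  Li(3317) ≈ 482.10;  π(x) − Li(x) ≈ -16.10.

Direct count of primes ≤ 3317 gives π(3317) = 466. Numerical evaluation of the logarithmic integral gives Li(3317) ≈ 482.10. The difference π(x) − Li(x) ≈ -16.10 is typically negative for small/moderate x (Li(x) overestimates), though Littlewood's theorem shows this sign changes infinitely often.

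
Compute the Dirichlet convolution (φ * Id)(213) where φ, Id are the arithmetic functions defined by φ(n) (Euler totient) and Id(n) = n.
(φ * Id)(213) = 705

Divisors of 213: [1, 3, 71, 213]. For each d | 213:
  d = 1: φ(1) · Id(213/1) = 1 · 213 = 213
  d = 3: φ(3) · Id(213/3) = 2 · 71 = 142
  d = 71: φ(71) · Id(213/71) = 70 · 3 = 210
  d = 213: φ(213) · Id(213/213) = 140 · 1 = 140
Summing: (φ * Id)(213) = 213 + 142 + 210 + 140 = 705.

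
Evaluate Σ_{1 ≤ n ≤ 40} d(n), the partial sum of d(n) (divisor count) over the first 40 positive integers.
Σ_{n ≤ 40} d(n) = 158

Compute d(n) for each 1 ≤ n ≤ 40: d(1) = 1, d(2) = 2, d(3) = 2, d(4) = 3, d(5) = 2, d(6) = 4, d(7) = 2, d(8) = 4, d(9) = 3, d(10) = 4, d(11) = 2, d(12) = 6, d(13) = 2, d(14) = 4, d(15) = 4, d(16) = 5, d(17) = 2, d(18) = 6, d(19) = 2, d(20) = 6, d(21) = 4, d(22) = 4, d(23) = 2, d(24) = 8, d(25) = 3, d(26) = 4, d(27) = 4, d(28) = 6, d(29) = 2, d(30) = 8, d(31) = 2, d(32) = 6, d(33) = 4, d(34) = 4, d(35) = 4, d(36) = 9, d(37) = 2, d(38) = 4, d(39) = 4, d(40) = 8. Summing all 40 values: 158. (Dirichlet's divisor formula: Σ_{n ≤ x} d(n) = x ln(x) + (2γ − 1) x + O(√x). For x = 40, the asymptotic estimate is ≈ 153.73.)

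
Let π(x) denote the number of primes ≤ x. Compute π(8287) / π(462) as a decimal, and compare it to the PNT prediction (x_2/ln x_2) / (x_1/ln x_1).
π(8287)/π(462) = 1039/89 ≈ 11.6742;  PNT prediction ≈ 12.1979.

π(462) = 89 and π(8287) = 1039, so π(8287)/π(462) ≈ 11.6742. The PNT-predicted ratio is (8287/ln(8287)) / (462/ln(462)) ≈ 12.1979. The two agree to within a few percent, as expected.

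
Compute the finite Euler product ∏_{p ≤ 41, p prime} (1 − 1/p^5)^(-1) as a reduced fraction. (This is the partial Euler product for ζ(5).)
∏ = 74875808585870055616502751635850749659928795918147986481/72209283302841655787041441691786569299878431940565073920

The primes p ≤ 41 are [2, 3, 5, 7, 11, 13, 17, 19, 23, 29, 31, 37, 41]. For each prime, (1 − 1/p^5)^(-1) = p^5 / (p^5 − 1). The product is (1 − 1/2^5)^(-1), (1 − 1/3^5)^(-1), (1 − 1/5^5)^(-1), (1 − 1/7^5)^(-1), (1 − 1/11^5)^(-1), (1 − 1/13^5)^(-1), (1 − 1/17^5)^(-1), (1 − 1/19^5)^(-1), (1 − 1/23^5)^(-1), (1 − 1/29^5)^(-1), (1 − 1/31^5)^(-1), (1 − 1/37^5)^(-1), (1 − 1/41^5)^(-1) = ∏ p^5 / (p^5 − 1) = 74875808585870055616502751635850749659928795918147986481/72209283302841655787041441691786569299878431940565073920.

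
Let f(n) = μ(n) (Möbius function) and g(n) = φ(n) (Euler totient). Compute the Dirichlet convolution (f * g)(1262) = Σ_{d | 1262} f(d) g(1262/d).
(μ * φ)(1262) = 0

Divisors of 1262: [1, 2, 631, 1262]. For each d | 1262:
  d = 1: μ(1) · φ(1262/1) = 1 · 630 = 630
  d = 2: μ(2) · φ(1262/2) = -1 · 630 = -630
  d = 631: μ(631) · φ(1262/631) = -1 · 1 = -1
  d = 1262: μ(1262) · φ(1262/1262) = 1 · 1 = 1
Summing: (μ * φ)(1262) = 630 + -630 + -1 + 1 = 0.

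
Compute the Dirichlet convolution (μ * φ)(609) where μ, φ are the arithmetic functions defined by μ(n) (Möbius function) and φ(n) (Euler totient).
(μ * φ)(609) = 135

Divisors of 609: [1, 3, 7, 21, 29, 87, 203, 609]. For each d | 609:
  d = 1: μ(1) · φ(609/1) = 1 · 336 = 336
  d = 3: μ(3) · φ(609/3) = -1 · 168 = -168
  d = 7: μ(7) · φ(609/7) = -1 · 56 = -56
  d = 21: μ(21) · φ(609/21) = 1 · 28 = 28
  d = 29: μ(29) · φ(609/29) = -1 · 12 = -12
  d = 87: μ(87) · φ(609/87) = 1 · 6 = 6
  d = 203: μ(203) · φ(609/203) = 1 · 2 = 2
  d = 609: μ(609) · φ(609/609) = -1 · 1 = -1
Summing: (μ * φ)(609) = 336 + -168 + -56 + 28 + -12 + 6 + 2 + -1 = 135.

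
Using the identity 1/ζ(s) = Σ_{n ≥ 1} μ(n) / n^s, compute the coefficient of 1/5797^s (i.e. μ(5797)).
μ(5797) = -1

Factor n = 5797 = 11 · 17 · 31. μ(n) = 0 if any exponent ≥ 2 (not squarefree); otherwise μ(n) = (−1)^{ω(n)} where ω(n) is the number of distinct prime factors. Applying: μ(5797) = -1.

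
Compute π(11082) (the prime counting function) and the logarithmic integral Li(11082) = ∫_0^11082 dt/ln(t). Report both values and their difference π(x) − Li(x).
π(11082) = 1342;  Li(11082) ≈ 1362.95;  π(x) − Li(x) ≈ -20.95.

Direct count of primes ≤ 11082 gives π(11082) = 1342. Numerical evaluation of the logarithmic integral gives Li(11082) ≈ 1362.95. The difference π(x) − Li(x) ≈ -20.95 is typically negative for small/moderate x (Li(x) overestimates), though Littlewood's theorem shows this sign changes infinitely often.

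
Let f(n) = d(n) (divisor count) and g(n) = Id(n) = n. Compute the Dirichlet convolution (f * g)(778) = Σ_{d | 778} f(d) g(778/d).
(d * Id)(778) = 1564

Divisors of 778: [1, 2, 389, 778]. For each d | 778:
  d = 1: d(1) · Id(778/1) = 1 · 778 = 778
  d = 2: d(2) · Id(778/2) = 2 · 389 = 778
  d = 389: d(389) · Id(778/389) = 2 · 2 = 4
  d = 778: d(778) · Id(778/778) = 4 · 1 = 4
Summing: (d * Id)(778) = 778 + 778 + 4 + 4 = 1564.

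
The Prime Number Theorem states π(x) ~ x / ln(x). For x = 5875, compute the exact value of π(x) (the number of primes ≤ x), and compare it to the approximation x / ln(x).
π(5875) = 773;  x/ln(x) ≈ 676.96;  relative error ≈ 12.42%.

Directly count primes up to 5875: π(5875) = 773. The PNT approximation gives 5875/ln(5875) ≈ 5875/8.67846 ≈ 676.96. Relative error (π(x) − x/ln(x)) / π(x) ≈ 12.42%; the approximation is known to undercount slightly (Li(x) is a better estimate).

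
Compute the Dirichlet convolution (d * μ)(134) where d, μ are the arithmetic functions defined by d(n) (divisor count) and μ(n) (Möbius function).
(d * μ)(134) = 1

Divisors of 134: [1, 2, 67, 134]. For each d | 134:
  d = 1: d(1) · μ(134/1) = 1 · 1 = 1
  d = 2: d(2) · μ(134/2) = 2 · -1 = -2
  d = 67: d(67) · μ(134/67) = 2 · -1 = -2
  d = 134: d(134) · μ(134/134) = 4 · 1 = 4
Summing: (d * μ)(134) = 1 + -2 + -2 + 4 = 1.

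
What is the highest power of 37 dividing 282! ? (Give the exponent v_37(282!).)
v_37(282!) = 7

Legendre's formula: v_p(n!) = Σ_{k ≥ 1} ⌊n / p^k⌋. For p = 37, n = 282, the terms are:
  ⌊282/37^1⌋ = ⌊282/37⌋ = 7
(the next term ⌊282/37^2⌋ = 0, terminating the sum). Summing: v_37(282!) = 7 = 7.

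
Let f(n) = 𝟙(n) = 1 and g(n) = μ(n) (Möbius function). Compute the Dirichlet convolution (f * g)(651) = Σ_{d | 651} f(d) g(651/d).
(𝟙 * μ)(651) = 0

Divisors of 651: [1, 3, 7, 21, 31, 93, 217, 651]. For each d | 651:
  d = 1: 𝟙(1) · μ(651/1) = 1 · -1 = -1
  d = 3: 𝟙(3) · μ(651/3) = 1 · 1 = 1
  d = 7: 𝟙(7) · μ(651/7) = 1 · 1 = 1
  d = 21: 𝟙(21) · μ(651/21) = 1 · -1 = -1
  d = 31: 𝟙(31) · μ(651/31) = 1 · 1 = 1
  d = 93: 𝟙(93) · μ(651/93) = 1 · -1 = -1
  d = 217: 𝟙(217) · μ(651/217) = 1 · -1 = -1
  d = 651: 𝟙(651) · μ(651/651) = 1 · 1 = 1
Summing: (𝟙 * μ)(651) = -1 + 1 + 1 + -1 + 1 + -1 + -1 + 1 = 0.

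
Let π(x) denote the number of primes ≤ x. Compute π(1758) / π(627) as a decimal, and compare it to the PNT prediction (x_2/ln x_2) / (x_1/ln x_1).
π(1758)/π(627) = 273/114 ≈ 2.3947;  PNT prediction ≈ 2.4170.

π(627) = 114 and π(1758) = 273, so π(1758)/π(627) ≈ 2.3947. The PNT-predicted ratio is (1758/ln(1758)) / (627/ln(627)) ≈ 2.4170. The two agree to within a few percent, as expected.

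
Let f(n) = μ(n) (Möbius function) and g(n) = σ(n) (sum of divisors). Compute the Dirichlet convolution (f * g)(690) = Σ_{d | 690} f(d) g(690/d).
(μ * σ)(690) = 690

Divisors of 690: [1, 2, 3, 5, 6, 10, 15, 23, 30, 46, 69, 115, 138, 230, 345, 690]. For each d | 690:
  d = 1: μ(1) · σ(690/1) = 1 · 1728 = 1728
  d = 2: μ(2) · σ(690/2) = -1 · 576 = -576
  d = 3: μ(3) · σ(690/3) = -1 · 432 = -432
  d = 5: μ(5) · σ(690/5) = -1 · 288 = -288
  d = 6: μ(6) · σ(690/6) = 1 · 144 = 144
  d = 10: μ(10) · σ(690/10) = 1 · 96 = 96
  d = 15: μ(15) · σ(690/15) = 1 · 72 = 72
  d = 23: μ(23) · σ(690/23) = -1 · 72 = -72
  d = 30: μ(30) · σ(690/30) = -1 · 24 = -24
  d = 46: μ(46) · σ(690/46) = 1 · 24 = 24
  d = 69: μ(69) · σ(690/69) = 1 · 18 = 18
  d = 115: μ(115) · σ(690/115) = 1 · 12 = 12
  d = 138: μ(138) · σ(690/138) = -1 · 6 = -6
  d = 230: μ(230) · σ(690/230) = -1 · 4 = -4
  d = 345: μ(345) · σ(690/345) = -1 · 3 = -3
  d = 690: μ(690) · σ(690/690) = 1 · 1 = 1
Summing: (μ * σ)(690) = 1728 + -576 + -432 + -288 + 144 + 96 + 72 + -72 + -24 + 24 + 18 + 12 + -6 + -4 + -3 + 1 = 690.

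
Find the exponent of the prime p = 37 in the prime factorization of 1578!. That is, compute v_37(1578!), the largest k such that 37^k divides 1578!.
v_37(1578!) = 43

Legendre's formula: v_p(n!) = Σ_{k ≥ 1} ⌊n / p^k⌋. For p = 37, n = 1578, the terms are:
  ⌊1578/37^1⌋ = ⌊1578/37⌋ = 42
  ⌊1578/37^2⌋ = ⌊1578/1369⌋ = 1
(the next term ⌊1578/37^3⌋ = 0, terminating the sum). Summing: v_37(1578!) = 42 + 1 = 43.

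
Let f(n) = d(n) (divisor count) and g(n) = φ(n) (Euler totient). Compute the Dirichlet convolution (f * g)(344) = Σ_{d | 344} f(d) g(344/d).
(d * φ)(344) = 660

Divisors of 344: [1, 2, 4, 8, 43, 86, 172, 344]. For each d | 344:
  d = 1: d(1) · φ(344/1) = 1 · 168 = 168
  d = 2: d(2) · φ(344/2) = 2 · 84 = 168
  d = 4: d(4) · φ(344/4) = 3 · 42 = 126
  d = 8: d(8) · φ(344/8) = 4 · 42 = 168
  d = 43: d(43) · φ(344/43) = 2 · 4 = 8
  d = 86: d(86) · φ(344/86) = 4 · 2 = 8
  d = 172: d(172) · φ(344/172) = 6 · 1 = 6
  d = 344: d(344) · φ(344/344) = 8 · 1 = 8
Summing: (d * φ)(344) = 168 + 168 + 126 + 168 + 8 + 8 + 6 + 8 = 660.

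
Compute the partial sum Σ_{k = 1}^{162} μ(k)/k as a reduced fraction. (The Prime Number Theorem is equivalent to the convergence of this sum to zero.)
Σ μ(k)/k = 674117532155663976794637693297075629210667954252961166216521/35375166993717494840635767087951744212057570647889977422429870

Values of μ(k) for 1 ≤ k ≤ 162: μ(1) = 1, μ(2) = -1, μ(3) = -1, μ(5) = -1, μ(6) = 1, μ(7) = -1, μ(10) = 1, μ(11) = -1, μ(13) = -1, μ(14) = 1, μ(15) = 1, μ(17) = -1, μ(19) = -1, μ(21) = 1, μ(22) = 1, μ(23) = -1, μ(26) = 1, μ(29) = -1, μ(30) = -1, μ(31) = -1, μ(33) = 1, μ(34) = 1, μ(35) = 1, μ(37) = -1, μ(38) = 1, μ(39) = 1, μ(41) = -1, μ(42) = -1, μ(43) = -1, μ(46) = 1, μ(47) = -1, μ(51) = 1, μ(53) = -1, μ(55) = 1, μ(57) = 1, μ(58) = 1, μ(59) = -1, μ(61) = -1, μ(62) = 1, μ(65) = 1, μ(66) = -1, μ(67) = -1, μ(69) = 1, μ(70) = -1, μ(71) = -1, μ(73) = -1, μ(74) = 1, μ(77) = 1, μ(78) = -1, μ(79) = -1, μ(82) = 1, μ(83) = -1, μ(85) = 1, μ(86) = 1, μ(87) = 1, μ(89) = -1, μ(91) = 1, μ(93) = 1, μ(94) = 1, μ(95) = 1, μ(97) = -1, μ(101) = -1, μ(102) = -1, μ(103) = -1, μ(105) = -1, μ(106) = 1, μ(107) = -1, μ(109) = -1, μ(110) = -1, μ(111) = 1, μ(113) = -1, μ(114) = -1, μ(115) = 1, μ(118) = 1, μ(119) = 1, μ(122) = 1, μ(123) = 1, μ(127) = -1, μ(129) = 1, μ(130) = -1, μ(131) = -1, μ(133) = 1, μ(134) = 1, μ(137) = -1, μ(138) = -1, μ(139) = -1, μ(141) = 1, μ(142) = 1, μ(143) = 1, μ(145) = 1, μ(146) = 1, μ(149) = -1, μ(151) = -1, μ(154) = -1, μ(155) = 1, μ(157) = -1, μ(158) = 1, μ(159) = 1, μ(161) = 1, with μ = 0 on non-squarefree integers. Summing μ(k)/k for k where μ(k) ≠ 0 gives 674117532155663976794637693297075629210667954252961166216521/35375166993717494840635767087951744212057570647889977422429870 ≈ 0.0191. (PNT ⟺ this sum → 0 as n → ∞.)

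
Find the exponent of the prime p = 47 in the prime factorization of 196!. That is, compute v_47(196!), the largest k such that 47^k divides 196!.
v_47(196!) = 4

Legendre's formula: v_p(n!) = Σ_{k ≥ 1} ⌊n / p^k⌋. For p = 47, n = 196, the terms are:
  ⌊196/47^1⌋ = ⌊196/47⌋ = 4
(the next term ⌊196/47^2⌋ = 0, terminating the sum). Summing: v_47(196!) = 4 = 4.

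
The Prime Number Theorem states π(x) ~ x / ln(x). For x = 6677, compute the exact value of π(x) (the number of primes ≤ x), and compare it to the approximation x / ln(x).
π(6677) = 860;  x/ln(x) ≈ 758.20;  relative error ≈ 11.84%.

Directly count primes up to 6677: π(6677) = 860. The PNT approximation gives 6677/ln(6677) ≈ 6677/8.80642 ≈ 758.20. Relative error (π(x) − x/ln(x)) / π(x) ≈ 11.84%; the approximation is known to undercount slightly (Li(x) is a better estimate).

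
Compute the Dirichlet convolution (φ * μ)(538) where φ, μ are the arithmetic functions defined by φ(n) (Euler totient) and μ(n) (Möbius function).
(φ * μ)(538) = 0

Divisors of 538: [1, 2, 269, 538]. For each d | 538:
  d = 1: φ(1) · μ(538/1) = 1 · 1 = 1
  d = 2: φ(2) · μ(538/2) = 1 · -1 = -1
  d = 269: φ(269) · μ(538/269) = 268 · -1 = -268
  d = 538: φ(538) · μ(538/538) = 268 · 1 = 268
Summing: (φ * μ)(538) = 1 + -1 + -268 + 268 = 0.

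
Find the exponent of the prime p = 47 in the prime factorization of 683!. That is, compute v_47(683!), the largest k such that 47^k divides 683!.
v_47(683!) = 14

Legendre's formula: v_p(n!) = Σ_{k ≥ 1} ⌊n / p^k⌋. For p = 47, n = 683, the terms are:
  ⌊683/47^1⌋ = ⌊683/47⌋ = 14
(the next term ⌊683/47^2⌋ = 0, terminating the sum). Summing: v_47(683!) = 14 = 14.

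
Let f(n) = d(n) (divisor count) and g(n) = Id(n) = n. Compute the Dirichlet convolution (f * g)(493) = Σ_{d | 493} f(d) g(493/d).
(d * Id)(493) = 589

Divisors of 493: [1, 17, 29, 493]. For each d | 493:
  d = 1: d(1) · Id(493/1) = 1 · 493 = 493
  d = 17: d(17) · Id(493/17) = 2 · 29 = 58
  d = 29: d(29) · Id(493/29) = 2 · 17 = 34
  d = 493: d(493) · Id(493/493) = 4 · 1 = 4
Summing: (d * Id)(493) = 493 + 58 + 34 + 4 = 589.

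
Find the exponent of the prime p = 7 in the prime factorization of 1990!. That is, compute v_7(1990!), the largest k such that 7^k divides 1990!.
v_7(1990!) = 329

Legendre's formula: v_p(n!) = Σ_{k ≥ 1} ⌊n / p^k⌋. For p = 7, n = 1990, the terms are:
  ⌊1990/7^1⌋ = ⌊1990/7⌋ = 284
  ⌊1990/7^2⌋ = ⌊1990/49⌋ = 40
  ⌊1990/7^3⌋ = ⌊1990/343⌋ = 5
(the next term ⌊1990/7^4⌋ = 0, terminating the sum). Summing: v_7(1990!) = 284 + 40 + 5 = 329.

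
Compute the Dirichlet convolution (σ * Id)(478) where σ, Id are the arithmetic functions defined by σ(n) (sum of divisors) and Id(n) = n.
(σ * Id)(478) = 2395

Divisors of 478: [1, 2, 239, 478]. For each d | 478:
  d = 1: σ(1) · Id(478/1) = 1 · 478 = 478
  d = 2: σ(2) · Id(478/2) = 3 · 239 = 717
  d = 239: σ(239) · Id(478/239) = 240 · 2 = 480
  d = 478: σ(478) · Id(478/478) = 720 · 1 = 720
Summing: (σ * Id)(478) = 478 + 717 + 480 + 720 = 2395.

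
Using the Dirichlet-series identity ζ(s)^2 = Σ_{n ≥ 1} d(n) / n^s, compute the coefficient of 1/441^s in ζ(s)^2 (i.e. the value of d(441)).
d(441) = 9

ζ(s)^2 = (Σ 1/m^s)(Σ 1/k^s). The coefficient of 1/n^s in the product is the number of ordered pairs (m, k) with mk = n, which equals d(n). For n = 441, divisors are [1, 3, 7, 9, 21, 49, 63, 147, 441], so d(441) = 9.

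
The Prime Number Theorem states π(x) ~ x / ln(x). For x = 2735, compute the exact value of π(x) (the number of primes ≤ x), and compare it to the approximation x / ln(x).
π(2735) = 399;  x/ln(x) ≈ 345.60;  relative error ≈ 13.38%.

Directly count primes up to 2735: π(2735) = 399. The PNT approximation gives 2735/ln(2735) ≈ 2735/7.91389 ≈ 345.60. Relative error (π(x) − x/ln(x)) / π(x) ≈ 13.38%; the approximation is known to undercount slightly (Li(x) is a better estimate).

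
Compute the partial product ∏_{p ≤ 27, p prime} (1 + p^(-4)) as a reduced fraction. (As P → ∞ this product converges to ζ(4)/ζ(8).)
∏ = 577447917650941187656457324944/535704058713408612067696280625

The primes p ≤ 27 are [2, 3, 5, 7, 11, 13, 17, 19, 23]. For each, (1 + 1/p^4) = (p^4 + 1)/p^4. Multiplying these fractions over p ∈ [2, 3, 5, 7, 11, 13, 17, 19, 23] gives 577447917650941187656457324944/535704058713408612067696280625. (In the limit P → ∞ this tends to ζ(4)/ζ(8).)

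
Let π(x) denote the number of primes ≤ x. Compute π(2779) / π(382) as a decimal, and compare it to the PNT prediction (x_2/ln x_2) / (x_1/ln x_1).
π(2779)/π(382) = 404/75 ≈ 5.3867;  PNT prediction ≈ 5.4543.

π(382) = 75 and π(2779) = 404, so π(2779)/π(382) ≈ 5.3867. The PNT-predicted ratio is (2779/ln(2779)) / (382/ln(382)) ≈ 5.4543. The two agree to within a few percent, as expected.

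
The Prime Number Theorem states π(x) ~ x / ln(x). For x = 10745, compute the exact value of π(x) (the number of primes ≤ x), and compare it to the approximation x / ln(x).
π(10745) = 1310;  x/ln(x) ≈ 1157.59;  relative error ≈ 11.63%.

Directly count primes up to 10745: π(10745) = 1310. The PNT approximation gives 10745/ln(10745) ≈ 10745/9.28220 ≈ 1157.59. Relative error (π(x) − x/ln(x)) / π(x) ≈ 11.63%; the approximation is known to undercount slightly (Li(x) is a better estimate).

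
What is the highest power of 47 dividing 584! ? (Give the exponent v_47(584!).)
v_47(584!) = 12

Legendre's formula: v_p(n!) = Σ_{k ≥ 1} ⌊n / p^k⌋. For p = 47, n = 584, the terms are:
  ⌊584/47^1⌋ = ⌊584/47⌋ = 12
(the next term ⌊584/47^2⌋ = 0, terminating the sum). Summing: v_47(584!) = 12 = 12.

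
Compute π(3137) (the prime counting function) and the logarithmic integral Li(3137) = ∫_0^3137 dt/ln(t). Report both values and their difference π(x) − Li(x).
π(3137) = 446;  Li(3137) ≈ 459.82;  π(x) − Li(x) ≈ -13.82.

Direct count of primes ≤ 3137 gives π(3137) = 446. Numerical evaluation of the logarithmic integral gives Li(3137) ≈ 459.82. The difference π(x) − Li(x) ≈ -13.82 is typically negative for small/moderate x (Li(x) overestimates), though Littlewood's theorem shows this sign changes infinitely often.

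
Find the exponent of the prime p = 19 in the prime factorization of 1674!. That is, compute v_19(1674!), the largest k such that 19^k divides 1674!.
v_19(1674!) = 92

Legendre's formula: v_p(n!) = Σ_{k ≥ 1} ⌊n / p^k⌋. For p = 19, n = 1674, the terms are:
  ⌊1674/19^1⌋ = ⌊1674/19⌋ = 88
  ⌊1674/19^2⌋ = ⌊1674/361⌋ = 4
(the next term ⌊1674/19^3⌋ = 0, terminating the sum). Summing: v_19(1674!) = 88 + 4 = 92.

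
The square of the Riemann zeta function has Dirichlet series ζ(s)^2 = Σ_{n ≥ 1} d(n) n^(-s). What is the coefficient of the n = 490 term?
d(490) = 12

ζ(s)^2 = (Σ 1/m^s)(Σ 1/k^s). The coefficient of 1/n^s in the product is the number of ordered pairs (m, k) with mk = n, which equals d(n). For n = 490, divisors are [1, 2, 5, 7, 10, 14, 35, 49, 70, 98, 245, 490], so d(490) = 12.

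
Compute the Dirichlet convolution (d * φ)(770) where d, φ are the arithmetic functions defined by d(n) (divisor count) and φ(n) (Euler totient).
(d * φ)(770) = 1728

Divisors of 770: [1, 2, 5, 7, 10, 11, 14, 22, 35, 55, 70, 77, 110, 154, 385, 770]. For each d | 770:
  d = 1: d(1) · φ(770/1) = 1 · 240 = 240
  d = 2: d(2) · φ(770/2) = 2 · 240 = 480
  d = 5: d(5) · φ(770/5) = 2 · 60 = 120
  d = 7: d(7) · φ(770/7) = 2 · 40 = 80
  d = 10: d(10) · φ(770/10) = 4 · 60 = 240
  d = 11: d(11) · φ(770/11) = 2 · 24 = 48
  d = 14: d(14) · φ(770/14) = 4 · 40 = 160
  d = 22: d(22) · φ(770/22) = 4 · 24 = 96
  d = 35: d(35) · φ(770/35) = 4 · 10 = 40
  d = 55: d(55) · φ(770/55) = 4 · 6 = 24
  d = 70: d(70) · φ(770/70) = 8 · 10 = 80
  d = 77: d(77) · φ(770/77) = 4 · 4 = 16
  d = 110: d(110) · φ(770/110) = 8 · 6 = 48
  d = 154: d(154) · φ(770/154) = 8 · 4 = 32
  d = 385: d(385) · φ(770/385) = 8 · 1 = 8
  d = 770: d(770) · φ(770/770) = 16 · 1 = 16
Summing: (d * φ)(770) = 240 + 480 + 120 + 80 + 240 + 48 + 160 + 96 + 40 + 24 + 80 + 16 + 48 + 32 + 8 + 16 = 1728.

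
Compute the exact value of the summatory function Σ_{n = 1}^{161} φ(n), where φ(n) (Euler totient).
Σ_{n ≤ 161} φ(n) = 7938

Compute φ(n) for each 1 ≤ n ≤ 161: φ(1) = 1, φ(2) = 1, φ(3) = 2, φ(4) = 2, φ(5) = 4, φ(6) = 2, φ(7) = 6, φ(8) = 4, φ(9) = 6, φ(10) = 4, φ(11) = 10, φ(12) = 4, φ(13) = 12, φ(14) = 6, φ(15) = 8, φ(16) = 8, φ(17) = 16, φ(18) = 6, φ(19) = 18, φ(20) = 8, φ(21) = 12, φ(22) = 10, φ(23) = 22, φ(24) = 8, φ(25) = 20, φ(26) = 12, φ(27) = 18, φ(28) = 12, φ(29) = 28, φ(30) = 8, φ(31) = 30, φ(32) = 16, φ(33) = 20, φ(34) = 16, φ(35) = 24, φ(36) = 12, φ(37) = 36, φ(38) = 18, φ(39) = 24, φ(40) = 16, φ(41) = 40, φ(42) = 12, φ(43) = 42, φ(44) = 20, φ(45) = 24, φ(46) = 22, φ(47) = 46, φ(48) = 16, φ(49) = 42, φ(50) = 20, φ(51) = 32, φ(52) = 24, φ(53) = 52, φ(54) = 18, φ(55) = 40, φ(56) = 24, φ(57) = 36, φ(58) = 28, φ(59) = 58, φ(60) = 16, φ(61) = 60, φ(62) = 30, φ(63) = 36, φ(64) = 32, φ(65) = 48, φ(66) = 20, φ(67) = 66, φ(68) = 32, φ(69) = 44, φ(70) = 24, φ(71) = 70, φ(72) = 24, φ(73) = 72, φ(74) = 36, φ(75) = 40, φ(76) = 36, φ(77) = 60, φ(78) = 24, φ(79) = 78, φ(80) = 32, φ(81) = 54, φ(82) = 40, φ(83) = 82, φ(84) = 24, φ(85) = 64, φ(86) = 42, φ(87) = 56, φ(88) = 40, φ(89) = 88, φ(90) = 24, φ(91) = 72, φ(92) = 44, φ(93) = 60, φ(94) = 46, φ(95) = 72, φ(96) = 32, φ(97) = 96, φ(98) = 42, φ(99) = 60, φ(100) = 40, φ(101) = 100, φ(102) = 32, φ(103) = 102, φ(104) = 48, φ(105) = 48, φ(106) = 52, φ(107) = 106, φ(108) = 36, φ(109) = 108, φ(110) = 40, φ(111) = 72, φ(112) = 48, φ(113) = 112, φ(114) = 36, φ(115) = 88, φ(116) = 56, φ(117) = 72, φ(118) = 58, φ(119) = 96, φ(120) = 32, φ(121) = 110, φ(122) = 60, φ(123) = 80, φ(124) = 60, φ(125) = 100, φ(126) = 36, φ(127) = 126, φ(128) = 64, φ(129) = 84, φ(130) = 48, φ(131) = 130, φ(132) = 40, φ(133) = 108, φ(134) = 66, φ(135) = 72, φ(136) = 64, φ(137) = 136, φ(138) = 44, φ(139) = 138, φ(140) = 48, φ(141) = 92, φ(142) = 70, φ(143) = 120, φ(144) = 48, φ(145) = 112, φ(146) = 72, φ(147) = 84, φ(148) = 72, φ(149) = 148, φ(150) = 40, φ(151) = 150, φ(152) = 72, φ(153) = 96, φ(154) = 60, φ(155) = 120, φ(156) = 48, φ(157) = 156, φ(158) = 78, φ(159) = 104, φ(160) = 64, φ(161) = 132. Summing all 161 values: 7938. (Average order: Σ_{n ≤ x} φ(n) ~ (3/π²) x². For x = 161, (3/π²)·161² ≈ 7879.04.)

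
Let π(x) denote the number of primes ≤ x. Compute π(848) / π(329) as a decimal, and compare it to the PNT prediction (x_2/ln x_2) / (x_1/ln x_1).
π(848)/π(329) = 146/66 ≈ 2.2121;  PNT prediction ≈ 2.2156.

π(329) = 66 and π(848) = 146, so π(848)/π(329) ≈ 2.2121. The PNT-predicted ratio is (848/ln(848)) / (329/ln(329)) ≈ 2.2156. The two agree to within a few percent, as expected.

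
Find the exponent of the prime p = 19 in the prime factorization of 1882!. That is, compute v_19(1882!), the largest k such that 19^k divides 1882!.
v_19(1882!) = 104

Legendre's formula: v_p(n!) = Σ_{k ≥ 1} ⌊n / p^k⌋. For p = 19, n = 1882, the terms are:
  ⌊1882/19^1⌋ = ⌊1882/19⌋ = 99
  ⌊1882/19^2⌋ = ⌊1882/361⌋ = 5
(the next term ⌊1882/19^3⌋ = 0, terminating the sum). Summing: v_19(1882!) = 99 + 5 = 104.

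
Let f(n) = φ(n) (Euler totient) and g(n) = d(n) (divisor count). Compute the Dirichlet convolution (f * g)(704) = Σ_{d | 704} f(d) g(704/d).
(φ * d)(704) = 1524

Divisors of 704: [1, 2, 4, 8, 11, 16, 22, 32, 44, 64, 88, 176, 352, 704]. For each d | 704:
  d = 1: φ(1) · d(704/1) = 1 · 14 = 14
  d = 2: φ(2) · d(704/2) = 1 · 12 = 12
  d = 4: φ(4) · d(704/4) = 2 · 10 = 20
  d = 8: φ(8) · d(704/8) = 4 · 8 = 32
  d = 11: φ(11) · d(704/11) = 10 · 7 = 70
  d = 16: φ(16) · d(704/16) = 8 · 6 = 48
  d = 22: φ(22) · d(704/22) = 10 · 6 = 60
  d = 32: φ(32) · d(704/32) = 16 · 4 = 64
  d = 44: φ(44) · d(704/44) = 20 · 5 = 100
  d = 64: φ(64) · d(704/64) = 32 · 2 = 64
  d = 88: φ(88) · d(704/88) = 40 · 4 = 160
  d = 176: φ(176) · d(704/176) = 80 · 3 = 240
  d = 352: φ(352) · d(704/352) = 160 · 2 = 320
  d = 704: φ(704) · d(704/704) = 320 · 1 = 320
Summing: (φ * d)(704) = 14 + 12 + 20 + 32 + 70 + 48 + 60 + 64 + 100 + 64 + 160 + 240 + 320 + 320 = 1524.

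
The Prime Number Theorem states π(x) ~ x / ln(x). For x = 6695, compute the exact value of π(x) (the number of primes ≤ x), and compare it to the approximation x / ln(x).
π(6695) = 863;  x/ln(x) ≈ 760.01;  relative error ≈ 11.93%.

Directly count primes up to 6695: π(6695) = 863. The PNT approximation gives 6695/ln(6695) ≈ 6695/8.80912 ≈ 760.01. Relative error (π(x) − x/ln(x)) / π(x) ≈ 11.93%; the approximation is known to undercount slightly (Li(x) is a better estimate).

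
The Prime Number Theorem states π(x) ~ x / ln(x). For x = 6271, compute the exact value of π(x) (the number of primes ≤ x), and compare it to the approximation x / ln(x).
π(6271) = 816;  x/ln(x) ≈ 717.20;  relative error ≈ 12.11%.

Directly count primes up to 6271: π(6271) = 816. The PNT approximation gives 6271/ln(6271) ≈ 6271/8.74369 ≈ 717.20. Relative error (π(x) − x/ln(x)) / π(x) ≈ 12.11%; the approximation is known to undercount slightly (Li(x) is a better estimate).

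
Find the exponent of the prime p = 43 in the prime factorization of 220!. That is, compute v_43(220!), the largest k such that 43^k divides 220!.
v_43(220!) = 5

Legendre's formula: v_p(n!) = Σ_{k ≥ 1} ⌊n / p^k⌋. For p = 43, n = 220, the terms are:
  ⌊220/43^1⌋ = ⌊220/43⌋ = 5
(the next term ⌊220/43^2⌋ = 0, terminating the sum). Summing: v_43(220!) = 5 = 5.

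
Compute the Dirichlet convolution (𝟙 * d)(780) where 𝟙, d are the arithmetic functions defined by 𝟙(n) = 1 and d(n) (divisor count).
(𝟙 * d)(780) = 162

Divisors of 780: [1, 2, 3, 4, 5, 6, 10, 12, 13, 15, 20, 26, 30, 39, 52, 60, 65, 78, 130, 156, 195, 260, 390, 780]. For each d | 780:
  d = 1: 𝟙(1) · d(780/1) = 1 · 24 = 24
  d = 2: 𝟙(2) · d(780/2) = 1 · 16 = 16
  d = 3: 𝟙(3) · d(780/3) = 1 · 12 = 12
  d = 4: 𝟙(4) · d(780/4) = 1 · 8 = 8
  d = 5: 𝟙(5) · d(780/5) = 1 · 12 = 12
  d = 6: 𝟙(6) · d(780/6) = 1 · 8 = 8
  d = 10: 𝟙(10) · d(780/10) = 1 · 8 = 8
  d = 12: 𝟙(12) · d(780/12) = 1 · 4 = 4
  d = 13: 𝟙(13) · d(780/13) = 1 · 12 = 12
  d = 15: 𝟙(15) · d(780/15) = 1 · 6 = 6
  d = 20: 𝟙(20) · d(780/20) = 1 · 4 = 4
  d = 26: 𝟙(26) · d(780/26) = 1 · 8 = 8
  d = 30: 𝟙(30) · d(780/30) = 1 · 4 = 4
  d = 39: 𝟙(39) · d(780/39) = 1 · 6 = 6
  d = 52: 𝟙(52) · d(780/52) = 1 · 4 = 4
  d = 60: 𝟙(60) · d(780/60) = 1 · 2 = 2
  d = 65: 𝟙(65) · d(780/65) = 1 · 6 = 6
  d = 78: 𝟙(78) · d(780/78) = 1 · 4 = 4
  d = 130: 𝟙(130) · d(780/130) = 1 · 4 = 4
  d = 156: 𝟙(156) · d(780/156) = 1 · 2 = 2
  d = 195: 𝟙(195) · d(780/195) = 1 · 3 = 3
  d = 260: 𝟙(260) · d(780/260) = 1 · 2 = 2
  d = 390: 𝟙(390) · d(780/390) = 1 · 2 = 2
  d = 780: 𝟙(780) · d(780/780) = 1 · 1 = 1
Summing: (𝟙 * d)(780) = 24 + 16 + 12 + 8 + 12 + 8 + 8 + 4 + 12 + 6 + 4 + 8 + 4 + 6 + 4 + 2 + 6 + 4 + 4 + 2 + 3 + 2 + 2 + 1 = 162.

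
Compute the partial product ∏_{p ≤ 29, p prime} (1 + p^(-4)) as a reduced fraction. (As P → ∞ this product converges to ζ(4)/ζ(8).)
∏ = 408418518091992985088034449701042208/378893302350878356551852293056730625

The primes p ≤ 29 are [2, 3, 5, 7, 11, 13, 17, 19, 23, 29]. For each, (1 + 1/p^4) = (p^4 + 1)/p^4. Multiplying these fractions over p ∈ [2, 3, 5, 7, 11, 13, 17, 19, 23, 29] gives 408418518091992985088034449701042208/378893302350878356551852293056730625. (In the limit P → ∞ this tends to ζ(4)/ζ(8).)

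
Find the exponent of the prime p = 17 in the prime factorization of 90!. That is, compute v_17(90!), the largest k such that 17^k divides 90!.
v_17(90!) = 5

Legendre's formula: v_p(n!) = Σ_{k ≥ 1} ⌊n / p^k⌋. For p = 17, n = 90, the terms are:
  ⌊90/17^1⌋ = ⌊90/17⌋ = 5
(the next term ⌊90/17^2⌋ = 0, terminating the sum). Summing: v_17(90!) = 5 = 5.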